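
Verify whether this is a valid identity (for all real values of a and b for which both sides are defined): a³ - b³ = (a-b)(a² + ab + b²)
Yes, this is an identity.

Claim: a³ - b³ = (a-b)(a² + ab + b²).
Reasoning: Expand the right side: (a-b)(a² + ab + b²) = a³ + a²b + ab² - a²b - ab² - b³ = a³ - b³ (the middle terms cancel in pairs).
So the two sides agree for all real values of a and b for which both sides are defined.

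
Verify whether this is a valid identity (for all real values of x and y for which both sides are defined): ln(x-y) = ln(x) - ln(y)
Claim: ln(x-y) = ln(x) - ln(y).
Test a specific point where both sides are defined: x = 5, y = 1/2.
LHS = ln(x-y) ≈ 1.5041
RHS = ln(x) - ln(y) ≈ 2.3026
Since 1.5041 ≠ 2.3026, the equation fails at this point, so it cannot hold for all real values of x and y for which both sides are defined.
ln(x) - ln(y) = ln(x/y), not ln(x-y).

Conclusion: No, this is NOT an identity.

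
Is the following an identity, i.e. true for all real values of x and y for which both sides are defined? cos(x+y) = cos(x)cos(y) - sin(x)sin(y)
Claim: cos(x+y) = cos(x)cos(y) - sin(x)sin(y).
Reasoning: By Euler's formula e^(i(x+y)) = e^(ix)·e^(iy) = (cos x + i·sin x)(cos y + i·sin y). The real part of the left side is cos(x+y); the real part of the product is cos(x)cos(y) - sin(x)sin(y) (since i·i = -1).
So the two sides agree for all real values of x and y for which both sides are defined.

Conclusion: Yes, this is an identity.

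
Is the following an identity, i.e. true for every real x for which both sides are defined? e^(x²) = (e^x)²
No, this is NOT an identity.

Claim: e^(x²) = (e^x)².
Test a specific point where both sides are defined: x = -1.
LHS = e^(x²) ≈ 2.7183
RHS = (e^x)² ≈ 0.1353
Since 2.7183 ≠ 0.1353, the equation fails at this point, so it cannot hold for every real x for which both sides are defined.
(e^x)² = e^(2x), and 2x ≠ x² in general.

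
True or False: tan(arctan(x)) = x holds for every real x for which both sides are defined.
Claim: tan(arctan(x)) = x.
Reasoning: For every real x, arctan(x) is by definition the angle in (-π/2, π/2) whose tangent equals x. Taking the tangent of that angle returns x.
So the two sides agree for every real x for which both sides are defined.

Conclusion: True.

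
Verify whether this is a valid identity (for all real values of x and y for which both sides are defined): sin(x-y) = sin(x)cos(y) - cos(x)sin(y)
Claim: sin(x-y) = sin(x)cos(y) - cos(x)sin(y).
Reasoning: Replace y by -y in sin(x+y) = sin(x)cos(y) + cos(x)sin(y) and use cos(-y) = cos(y), sin(-y) = -sin(y): sin(x-y) = sin(x)cos(y) - cos(x)sin(y).
So the two sides agree for all real values of x and y for which both sides are defined.

Conclusion: Yes, this is an identity.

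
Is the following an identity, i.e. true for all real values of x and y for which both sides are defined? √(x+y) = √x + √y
No, this is NOT an identity.

Claim: √(x+y) = √x + √y.
Test a specific point where both sides are defined: x = 3, y = 5.
LHS = √(x+y) ≈ 2.8284
RHS = √x + √y ≈ 3.9681
Since 2.8284 ≠ 3.9681, the equation fails at this point, so it cannot hold for all real values of x and y for which both sides are defined.
Squaring the right side gives x + 2√(xy) + y, not x + y.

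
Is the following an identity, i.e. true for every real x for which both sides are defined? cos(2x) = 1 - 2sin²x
Claim: cos(2x) = 1 - 2sin²x.
Reasoning: cos(2x) = cos²x - sin²x. Replace cos²x by 1 - sin²x: (1 - sin²x) - sin²x = 1 - 2sin²x.
So the two sides agree for every real x for which both sides are defined.

Conclusion: Yes, this is an identity.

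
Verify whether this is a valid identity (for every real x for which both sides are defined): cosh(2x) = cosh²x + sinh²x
Claim: cosh(2x) = cosh²x + sinh²x.
Reasoning: cosh²x = (e^(2x) + 2 + e^(-2x))/4 and sinh²x = (e^(2x) - 2 + e^(-2x))/4. Adding gives (2e^(2x) + 2e^(-2x))/4 = (e^(2x) + e^(-2x))/2 = cosh(2x).
So the two sides agree for every real x for which both sides are defined.

Conclusion: Yes, this is an identity.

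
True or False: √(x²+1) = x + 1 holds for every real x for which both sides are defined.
False.

Claim: √(x²+1) = x + 1.
Test a specific point where both sides are defined: x = 4.
LHS = √(x²+1) ≈ 4.1231
RHS = x + 1 ≈ 5.0000
Since 4.1231 ≠ 5.0000, the equation fails at this point, so it cannot hold for every real x for which both sides are defined.
(x+1)² = x² + 2x + 1 ≠ x² + 1 unless x = 0.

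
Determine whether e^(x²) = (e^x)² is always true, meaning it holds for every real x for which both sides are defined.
No, this is NOT an identity.

Claim: e^(x²) = (e^x)².
Test a specific point where both sides are defined: x = 3/2.
LHS = e^(x²) ≈ 9.4877
RHS = (e^x)² ≈ 20.0855
Since 9.4877 ≠ 20.0855, the equation fails at this point, so it cannot hold for every real x for which both sides are defined.
(e^x)² = e^(2x), and 2x ≠ x² in general.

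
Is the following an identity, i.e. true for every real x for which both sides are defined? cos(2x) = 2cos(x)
No, this is NOT an identity.

Claim: cos(2x) = 2cos(x).
Test a specific point where both sides are defined: x = -π/2.
LHS = cos(2x) ≈ -1.0000
RHS = 2cos(x) ≈ 0.0000
Since -1.0000 ≠ 0.0000, the equation fails at this point, so it cannot hold for every real x for which both sides are defined.
The correct double-angle formula is cos(2x) = cos²x - sin²x.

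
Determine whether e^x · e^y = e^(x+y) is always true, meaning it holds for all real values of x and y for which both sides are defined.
Yes, this is an identity.

Claim: e^x · e^y = e^(x+y).
Reasoning: This is the law of exponents for a common base: multiplying powers adds exponents. E.g. from the series, (Σ x^j/j!)(Σ y^k/k!) = Σ_m (Σ_{j+k=m} x^j y^k/(j!k!)) = Σ_m (x+y)^m/m! by the binomial theorem.
So the two sides agree for all real values of x and y for which both sides are defined.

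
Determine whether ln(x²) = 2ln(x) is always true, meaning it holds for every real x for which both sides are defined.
Claim: ln(x²) = 2ln(x).
Reasoning: The right side requires x > 0. For x > 0, x² = (e^(ln x))² = e^(2ln x), so ln(x²) = 2ln(x). (For x < 0 the right side is undefined, so those values are outside the claim.)
So the two sides agree for every real x for which both sides are defined.

Conclusion: Yes, this is an identity.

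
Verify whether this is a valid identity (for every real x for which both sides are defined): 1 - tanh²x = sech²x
Claim: 1 - tanh²x = sech²x.
Reasoning: Divide cosh²x - sinh²x = 1 through by cosh²x (never zero): 1 - tanh²x = 1/cosh²x = sech²x.
So the two sides agree for every real x for which both sides are defined.

Conclusion: Yes, this is an identity.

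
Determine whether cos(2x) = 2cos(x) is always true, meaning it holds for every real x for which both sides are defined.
No, this is NOT an identity.

Claim: cos(2x) = 2cos(x).
Test a specific point where both sides are defined: x = -π/2.
LHS = cos(2x) ≈ -1.0000
RHS = 2cos(x) ≈ 0.0000
Since -1.0000 ≠ 0.0000, the equation fails at this point, so it cannot hold for every real x for which both sides are defined.
The correct double-angle formula is cos(2x) = cos²x - sin²x.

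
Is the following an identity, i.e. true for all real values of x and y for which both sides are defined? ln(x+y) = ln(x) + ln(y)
Claim: ln(x+y) = ln(x) + ln(y).
Test a specific point where both sides are defined: x = 2, y = 5.
LHS = ln(x+y) ≈ 1.9459
RHS = ln(x) + ln(y) ≈ 2.3026
Since 1.9459 ≠ 2.3026, the equation fails at this point, so it cannot hold for all real values of x and y for which both sides are defined.
ln(x) + ln(y) = ln(xy), not ln(x+y).

Conclusion: No, this is NOT an identity.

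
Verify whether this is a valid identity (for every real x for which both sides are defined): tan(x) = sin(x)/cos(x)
Yes, this is an identity.

Claim: tan(x) = sin(x)/cos(x).
Reasoning: For an angle x whose terminal point on the unit circle is (cos x, sin x), tan(x) is defined as the ratio (second coordinate)/(first coordinate) = sin(x)/cos(x), wherever cos(x) ≠ 0.
So the two sides agree for every real x for which both sides are defined.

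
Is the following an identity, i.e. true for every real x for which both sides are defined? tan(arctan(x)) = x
Claim: tan(arctan(x)) = x.
Reasoning: For every real x, arctan(x) is by definition the angle in (-π/2, π/2) whose tangent equals x. Taking the tangent of that angle returns x.
So the two sides agree for every real x for which both sides are defined.

Conclusion: Yes, this is an identity.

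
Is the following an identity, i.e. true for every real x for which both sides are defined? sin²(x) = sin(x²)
Claim: sin²(x) = sin(x²).
Test a specific point where both sides are defined: x = 2π/3.
LHS = sin²(x) ≈ 0.7500
RHS = sin(x²) ≈ -0.9474
Since 0.7500 ≠ -0.9474, the equation fails at this point, so it cannot hold for every real x for which both sides are defined.
sin²(x) means (sin x)², squaring the output; sin(x²) squares the input. These are different functions.

Conclusion: No, this is NOT an identity.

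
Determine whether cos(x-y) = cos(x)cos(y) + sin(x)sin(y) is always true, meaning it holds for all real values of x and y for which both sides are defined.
Claim: cos(x-y) = cos(x)cos(y) + sin(x)sin(y).
Reasoning: Replace y by -y in cos(x+y) = cos(x)cos(y) - sin(x)sin(y) and use cos(-y) = cos(y), sin(-y) = -sin(y): cos(x-y) = cos(x)cos(y) + sin(x)sin(y).
So the two sides agree for all real values of x and y for which both sides are defined.

Conclusion: Yes, this is an identity.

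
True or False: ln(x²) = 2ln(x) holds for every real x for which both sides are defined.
True.

Claim: ln(x²) = 2ln(x).
Reasoning: The right side requires x > 0. For x > 0, x² = (e^(ln x))² = e^(2ln x), so ln(x²) = 2ln(x). (For x < 0 the right side is undefined, so those values are outside the claim.)
So the two sides agree for every real x for which both sides are defined.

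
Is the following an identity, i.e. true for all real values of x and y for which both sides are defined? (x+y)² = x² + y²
No, this is NOT an identity.

Claim: (x+y)² = x² + y².
Test a specific point where both sides are defined: x = -2, y = 3.
LHS = (x+y)² ≈ 1.0000
RHS = x² + y² ≈ 13.0000
Since 1.0000 ≠ 13.0000, the equation fails at this point, so it cannot hold for all real values of x and y for which both sides are defined.
The correct expansion is (x+y)² = x² + 2xy + y²; the cross term 2xy is missing.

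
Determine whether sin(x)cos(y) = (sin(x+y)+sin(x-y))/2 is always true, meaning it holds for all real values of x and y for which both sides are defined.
Claim: sin(x)cos(y) = (sin(x+y)+sin(x-y))/2.
Reasoning: sin(x+y) = sin(x)cos(y) + cos(x)sin(y) and sin(x-y) = sin(x)cos(y) - cos(x)sin(y). Adding, sin(x+y) + sin(x-y) = 2sin(x)cos(y); divide by 2.
So the two sides agree for all real values of x and y for which both sides are defined.

Conclusion: Yes, this is an identity.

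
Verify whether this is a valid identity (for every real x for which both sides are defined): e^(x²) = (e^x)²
Claim: e^(x²) = (e^x)².
Test a specific point where both sides are defined: x = -3.
LHS = e^(x²) ≈ 8103.0839
RHS = (e^x)² ≈ 0.0025
Since 8103.0839 ≠ 0.0025, the equation fails at this point, so it cannot hold for every real x for which both sides are defined.
(e^x)² = e^(2x), and 2x ≠ x² in general.

Conclusion: No, this is NOT an identity.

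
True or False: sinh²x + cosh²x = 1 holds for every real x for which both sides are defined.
Claim: sinh²x + cosh²x = 1.
Test a specific point where both sides are defined: x = 3/2.
LHS = sinh²x + cosh²x ≈ 10.0677
RHS = 1 ≈ 1.0000
Since 10.0677 ≠ 1.0000, the equation fails at this point, so it cannot hold for every real x for which both sides are defined.
The correct hyperbolic identity is cosh²x - sinh²x = 1 (a difference); the sum sinh²x + cosh²x equals cosh(2x).

Conclusion: False.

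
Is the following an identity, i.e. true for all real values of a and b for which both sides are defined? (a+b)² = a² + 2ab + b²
Yes, this is an identity.

Claim: (a+b)² = a² + 2ab + b².
Reasoning: Expand: (a+b)² = (a+b)(a+b) = a·a + a·b + b·a + b·b = a² + 2ab + b².
So the two sides agree for all real values of a and b for which both sides are defined.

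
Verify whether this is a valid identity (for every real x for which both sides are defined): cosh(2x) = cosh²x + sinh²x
Claim: cosh(2x) = cosh²x + sinh²x.
Reasoning: cosh²x = (e^(2x) + 2 + e^(-2x))/4 and sinh²x = (e^(2x) - 2 + e^(-2x))/4. Adding gives (2e^(2x) + 2e^(-2x))/4 = (e^(2x) + e^(-2x))/2 = cosh(2x).
So the two sides agree for every real x for which both sides are defined.

Conclusion: Yes, this is an identity.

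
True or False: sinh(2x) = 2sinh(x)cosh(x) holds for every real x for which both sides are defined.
True.

Claim: sinh(2x) = 2sinh(x)cosh(x).
Reasoning: 2sinh(x)cosh(x) = 2 · (e^x - e^-x)/2 · (e^x + e^-x)/2 = (e^(2x) - e^(-2x))/2 = sinh(2x).
So the two sides agree for every real x for which both sides are defined.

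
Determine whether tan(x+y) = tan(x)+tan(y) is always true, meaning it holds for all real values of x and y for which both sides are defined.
No, this is NOT an identity.

Claim: tan(x+y) = tan(x)+tan(y).
Test a specific point where both sides are defined: x = 2π/3, y = π/4.
LHS = tan(x+y) ≈ -0.2679
RHS = tan(x)+tan(y) ≈ -0.7321
Since -0.2679 ≠ -0.7321, the equation fails at this point, so it cannot hold for all real values of x and y for which both sides are defined.
The correct formula is tan(x+y) = (tan(x) + tan(y))/(1 - tan(x)tan(y)).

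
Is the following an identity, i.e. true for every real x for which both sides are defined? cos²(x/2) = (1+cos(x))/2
Yes, this is an identity.

Claim: cos²(x/2) = (1+cos(x))/2.
Reasoning: Use cos(2θ) = 2cos²θ - 1 with θ = x/2: cos(x) = 2cos²(x/2) - 1. Solving for cos²(x/2) gives (1 + cos(x))/2.
So the two sides agree for every real x for which both sides are defined.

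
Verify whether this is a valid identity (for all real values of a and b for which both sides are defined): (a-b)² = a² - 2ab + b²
Claim: (a-b)² = a² - 2ab + b².
Reasoning: Expand: (a-b)² = (a-b)(a-b) = a·a - a·b - b·a + b·b = a² - 2ab + b².
So the two sides agree for all real values of a and b for which both sides are defined.

Conclusion: Yes, this is an identity.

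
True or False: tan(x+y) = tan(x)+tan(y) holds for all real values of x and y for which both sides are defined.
False.

Claim: tan(x+y) = tan(x)+tan(y).
Test a specific point where both sides are defined: x = 2π/3, y = π/6.
LHS = tan(x+y) ≈ -0.5774
RHS = tan(x)+tan(y) ≈ -1.1547
Since -0.5774 ≠ -1.1547, the equation fails at this point, so it cannot hold for all real values of x and y for which both sides are defined.
The correct formula is tan(x+y) = (tan(x) + tan(y))/(1 - tan(x)tan(y)).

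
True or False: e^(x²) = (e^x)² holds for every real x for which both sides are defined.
Claim: e^(x²) = (e^x)².
Test a specific point where both sides are defined: x = 3.
LHS = e^(x²) ≈ 8103.0839
RHS = (e^x)² ≈ 403.4288
Since 8103.0839 ≠ 403.4288, the equation fails at this point, so it cannot hold for every real x for which both sides are defined.
(e^x)² = e^(2x), and 2x ≠ x² in general.

Conclusion: False.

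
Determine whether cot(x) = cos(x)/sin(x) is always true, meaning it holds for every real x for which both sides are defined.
Yes, this is an identity.

Claim: cot(x) = cos(x)/sin(x).
Reasoning: cot(x) is defined as 1/tan(x) = 1/(sin(x)/cos(x)) = cos(x)/sin(x), wherever sin(x) ≠ 0.
So the two sides agree for every real x for which both sides are defined.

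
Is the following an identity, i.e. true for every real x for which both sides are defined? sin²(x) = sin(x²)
Claim: sin²(x) = sin(x²).
Test a specific point where both sides are defined: x = -π/3.
LHS = sin²(x) ≈ 0.7500
RHS = sin(x²) ≈ 0.8897
Since 0.7500 ≠ 0.8897, the equation fails at this point, so it cannot hold for every real x for which both sides are defined.
sin²(x) means (sin x)², squaring the output; sin(x²) squares the input. These are different functions.

Conclusion: No, this is NOT an identity.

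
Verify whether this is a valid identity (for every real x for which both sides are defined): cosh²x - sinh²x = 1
Claim: cosh²x - sinh²x = 1.
Reasoning: With cosh(x) = (e^x + e^-x)/2 and sinh(x) = (e^x - e^-x)/2: cosh²x = (e^(2x) + 2 + e^(-2x))/4 and sinh²x = (e^(2x) - 2 + e^(-2x))/4. Subtracting leaves 4/4 = 1.
So the two sides agree for every real x for which both sides are defined.

Conclusion: Yes, this is an identity.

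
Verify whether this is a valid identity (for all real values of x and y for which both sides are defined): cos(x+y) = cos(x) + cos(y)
Claim: cos(x+y) = cos(x) + cos(y).
Test a specific point where both sides are defined: x = 2π/3, y = π.
LHS = cos(x+y) ≈ 0.5000
RHS = cos(x) + cos(y) ≈ -1.5000
Since 0.5000 ≠ -1.5000, the equation fails at this point, so it cannot hold for all real values of x and y for which both sides are defined.
The correct expansion is cos(x+y) = cos(x)cos(y) - sin(x)sin(y); cosine is not additive.

Conclusion: No, this is NOT an identity.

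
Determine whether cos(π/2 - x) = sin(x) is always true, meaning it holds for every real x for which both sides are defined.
Yes, this is an identity.

Claim: cos(π/2 - x) = sin(x).
Reasoning: Use cos(u - v) = cos(u)cos(v) + sin(u)sin(v) with u = π/2, v = x: cos(π/2)cos(x) + sin(π/2)sin(x) = 0·cos(x) + 1·sin(x) = sin(x).
So the two sides agree for every real x for which both sides are defined.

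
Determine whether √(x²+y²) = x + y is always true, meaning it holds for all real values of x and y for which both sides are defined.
Claim: √(x²+y²) = x + y.
Test a specific point where both sides are defined: x = 5, y = 5.
LHS = √(x²+y²) ≈ 7.0711
RHS = x + y ≈ 10.0000
Since 7.0711 ≠ 10.0000, the equation fails at this point, so it cannot hold for all real values of x and y for which both sides are defined.
(x+y)² = x² + 2xy + y², not x² + y², so the square root does not split this way.

Conclusion: No, this is NOT an identity.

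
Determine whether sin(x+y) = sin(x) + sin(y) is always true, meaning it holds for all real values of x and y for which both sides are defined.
Claim: sin(x+y) = sin(x) + sin(y).
Test a specific point where both sides are defined: x = 2π/3, y = π/3.
LHS = sin(x+y) ≈ 0.0000
RHS = sin(x) + sin(y) ≈ 1.7321
Since 0.0000 ≠ 1.7321, the equation fails at this point, so it cannot hold for all real values of x and y for which both sides are defined.
The correct expansion is sin(x+y) = sin(x)cos(y) + cos(x)sin(y); sine is not additive.

Conclusion: No, this is NOT an identity.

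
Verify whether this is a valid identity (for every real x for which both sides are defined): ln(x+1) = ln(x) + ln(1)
Claim: ln(x+1) = ln(x) + ln(1).
Test a specific point where both sides are defined: x = 1/2.
LHS = ln(x+1) ≈ 0.4055
RHS = ln(x) + ln(1) ≈ -0.6931
Since 0.4055 ≠ -0.6931, the equation fails at this point, so it cannot hold for every real x for which both sides are defined.
ln(1) = 0, so the right side is just ln(x), which differs from ln(x+1).

Conclusion: No, this is NOT an identity.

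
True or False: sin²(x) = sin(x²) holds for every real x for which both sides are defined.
False.

Claim: sin²(x) = sin(x²).
Test a specific point where both sides are defined: x = 2π/3.
LHS = sin²(x) ≈ 0.7500
RHS = sin(x²) ≈ -0.9474
Since 0.7500 ≠ -0.9474, the equation fails at this point, so it cannot hold for every real x for which both sides are defined.
sin²(x) means (sin x)², squaring the output; sin(x²) squares the input. These are different functions.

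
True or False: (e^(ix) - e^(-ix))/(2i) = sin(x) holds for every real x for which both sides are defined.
Claim: (e^(ix) - e^(-ix))/(2i) = sin(x).
Reasoning: By Euler's formula e^(ix) = cos(x) + i·sin(x) and e^(-ix) = cos(x) - i·sin(x). Subtracting cancels the cosine terms: e^(ix) - e^(-ix) = 2i·sin(x); divide by 2i.
So the two sides agree for every real x for which both sides are defined.

Conclusion: True.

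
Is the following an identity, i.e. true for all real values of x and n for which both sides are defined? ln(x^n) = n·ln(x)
Claim: ln(x^n) = n·ln(x).
Reasoning: The right side requires x > 0. For x > 0, x^n = (e^(ln x))^n = e^(n·ln x), so taking ln of both sides gives ln(x^n) = n·ln(x).
So the two sides agree for all real values of x and n for which both sides are defined.

Conclusion: Yes, this is an identity.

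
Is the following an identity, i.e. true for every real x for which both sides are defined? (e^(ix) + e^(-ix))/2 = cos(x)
Yes, this is an identity.

Claim: (e^(ix) + e^(-ix))/2 = cos(x).
Reasoning: By Euler's formula e^(ix) = cos(x) + i·sin(x) and e^(-ix) = cos(x) - i·sin(x). Adding cancels the sine terms: e^(ix) + e^(-ix) = 2cos(x); divide by 2.
So the two sides agree for every real x for which both sides are defined.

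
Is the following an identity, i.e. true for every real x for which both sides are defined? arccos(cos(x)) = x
No, this is NOT an identity.

Claim: arccos(cos(x)) = x.
Test a specific point where both sides are defined: x = -π/3.
LHS = arccos(cos(x)) ≈ 1.0472
RHS = x ≈ -1.0472
Since 1.0472 ≠ -1.0472, the equation fails at this point, so it cannot hold for every real x for which both sides are defined.
arccos only returns values in [0, π], so arccos(cos(x)) = x holds only for x in that interval, not for all real x.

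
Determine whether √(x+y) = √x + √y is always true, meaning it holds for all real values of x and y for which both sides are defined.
Claim: √(x+y) = √x + √y.
Test a specific point where both sides are defined: x = 4, y = 5.
LHS = √(x+y) ≈ 3.0000
RHS = √x + √y ≈ 4.2361
Since 3.0000 ≠ 4.2361, the equation fails at this point, so it cannot hold for all real values of x and y for which both sides are defined.
Squaring the right side gives x + 2√(xy) + y, not x + y.

Conclusion: No, this is NOT an identity.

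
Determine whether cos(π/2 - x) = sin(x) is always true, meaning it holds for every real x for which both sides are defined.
Yes, this is an identity.

Claim: cos(π/2 - x) = sin(x).
Reasoning: Use cos(u - v) = cos(u)cos(v) + sin(u)sin(v) with u = π/2, v = x: cos(π/2)cos(x) + sin(π/2)sin(x) = 0·cos(x) + 1·sin(x) = sin(x).
So the two sides agree for every real x for which both sides are defined.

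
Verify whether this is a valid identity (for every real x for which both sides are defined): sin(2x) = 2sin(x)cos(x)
Yes, this is an identity.

Claim: sin(2x) = 2sin(x)cos(x).
Reasoning: Put y = x in the addition formula sin(x+y) = sin(x)cos(y) + cos(x)sin(y): sin(2x) = sin(x)cos(x) + cos(x)sin(x) = 2sin(x)cos(x).
So the two sides agree for every real x for which both sides are defined.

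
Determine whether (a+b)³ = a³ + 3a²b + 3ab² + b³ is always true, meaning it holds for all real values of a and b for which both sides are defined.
Claim: (a+b)³ = a³ + 3a²b + 3ab² + b³.
Reasoning: (a+b)³ = (a+b)(a+b)² = (a+b)(a² + 2ab + b²) = a³ + 2a²b + ab² + a²b + 2ab² + b³ = a³ + 3a²b + 3ab² + b³.
So the two sides agree for all real values of a and b for which both sides are defined.

Conclusion: Yes, this is an identity.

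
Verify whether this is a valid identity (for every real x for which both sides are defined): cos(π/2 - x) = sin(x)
Yes, this is an identity.

Claim: cos(π/2 - x) = sin(x).
Reasoning: Use cos(u - v) = cos(u)cos(v) + sin(u)sin(v) with u = π/2, v = x: cos(π/2)cos(x) + sin(π/2)sin(x) = 0·cos(x) + 1·sin(x) = sin(x).
So the two sides agree for every real x for which both sides are defined.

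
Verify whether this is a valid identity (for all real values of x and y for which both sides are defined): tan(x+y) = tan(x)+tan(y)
Claim: tan(x+y) = tan(x)+tan(y).
Test a specific point where both sides are defined: x = -π/4, y = -π/3.
LHS = tan(x+y) ≈ 3.7321
RHS = tan(x)+tan(y) ≈ -2.7321
Since 3.7321 ≠ -2.7321, the equation fails at this point, so it cannot hold for all real values of x and y for which both sides are defined.
The correct formula is tan(x+y) = (tan(x) + tan(y))/(1 - tan(x)tan(y)).

Conclusion: No, this is NOT an identity.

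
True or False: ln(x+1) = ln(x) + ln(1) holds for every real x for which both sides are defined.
Claim: ln(x+1) = ln(x) + ln(1).
Test a specific point where both sides are defined: x = 1/2.
LHS = ln(x+1) ≈ 0.4055
RHS = ln(x) + ln(1) ≈ -0.6931
Since 0.4055 ≠ -0.6931, the equation fails at this point, so it cannot hold for every real x for which both sides are defined.
ln(1) = 0, so the right side is just ln(x), which differs from ln(x+1).

Conclusion: False.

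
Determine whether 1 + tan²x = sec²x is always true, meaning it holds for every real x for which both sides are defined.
Yes, this is an identity.

Claim: 1 + tan²x = sec²x.
Reasoning: Start from sin²x + cos²x = 1 and divide every term by cos²x (allowed wherever tan x and sec x are defined): tan²x + 1 = 1/cos²x = sec²x.
So the two sides agree for every real x for which both sides are defined.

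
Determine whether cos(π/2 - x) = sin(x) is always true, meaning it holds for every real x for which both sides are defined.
Claim: cos(π/2 - x) = sin(x).
Reasoning: Use cos(u - v) = cos(u)cos(v) + sin(u)sin(v) with u = π/2, v = x: cos(π/2)cos(x) + sin(π/2)sin(x) = 0·cos(x) + 1·sin(x) = sin(x).
So the two sides agree for every real x for which both sides are defined.

Conclusion: Yes, this is an identity.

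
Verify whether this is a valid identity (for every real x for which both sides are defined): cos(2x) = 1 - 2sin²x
Yes, this is an identity.

Claim: cos(2x) = 1 - 2sin²x.
Reasoning: cos(2x) = cos²x - sin²x. Replace cos²x by 1 - sin²x: (1 - sin²x) - sin²x = 1 - 2sin²x.
So the two sides agree for every real x for which both sides are defined.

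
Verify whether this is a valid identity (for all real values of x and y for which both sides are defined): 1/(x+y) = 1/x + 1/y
No, this is NOT an identity.

Claim: 1/(x+y) = 1/x + 1/y.
Test a specific point where both sides are defined: x = 1/2, y = 4.
LHS = 1/(x+y) ≈ 0.2222
RHS = 1/x + 1/y ≈ 2.2500
Since 0.2222 ≠ 2.2500, the equation fails at this point, so it cannot hold for all real values of x and y for which both sides are defined.
1/x + 1/y = (x+y)/(xy), which is not 1/(x+y).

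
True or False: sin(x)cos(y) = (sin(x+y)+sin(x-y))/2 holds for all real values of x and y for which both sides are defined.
True.

Claim: sin(x)cos(y) = (sin(x+y)+sin(x-y))/2.
Reasoning: sin(x+y) = sin(x)cos(y) + cos(x)sin(y) and sin(x-y) = sin(x)cos(y) - cos(x)sin(y). Adding, sin(x+y) + sin(x-y) = 2sin(x)cos(y); divide by 2.
So the two sides agree for all real values of x and y for which both sides are defined.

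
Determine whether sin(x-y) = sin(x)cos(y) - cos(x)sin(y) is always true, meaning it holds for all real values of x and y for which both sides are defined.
Yes, this is an identity.

Claim: sin(x-y) = sin(x)cos(y) - cos(x)sin(y).
Reasoning: Replace y by -y in sin(x+y) = sin(x)cos(y) + cos(x)sin(y) and use cos(-y) = cos(y), sin(-y) = -sin(y): sin(x-y) = sin(x)cos(y) - cos(x)sin(y).
So the two sides agree for all real values of x and y for which both sides are defined.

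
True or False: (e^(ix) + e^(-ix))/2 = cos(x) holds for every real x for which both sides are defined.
True.

Claim: (e^(ix) + e^(-ix))/2 = cos(x).
Reasoning: By Euler's formula e^(ix) = cos(x) + i·sin(x) and e^(-ix) = cos(x) - i·sin(x). Adding cancels the sine terms: e^(ix) + e^(-ix) = 2cos(x); divide by 2.
So the two sides agree for every real x for which both sides are defined.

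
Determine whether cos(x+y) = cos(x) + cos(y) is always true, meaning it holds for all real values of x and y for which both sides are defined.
No, this is NOT an identity.

Claim: cos(x+y) = cos(x) + cos(y).
Test a specific point where both sides are defined: x = π/4, y = π/3.
LHS = cos(x+y) ≈ -0.2588
RHS = cos(x) + cos(y) ≈ 1.2071
Since -0.2588 ≠ 1.2071, the equation fails at this point, so it cannot hold for all real values of x and y for which both sides are defined.
The correct expansion is cos(x+y) = cos(x)cos(y) - sin(x)sin(y); cosine is not additive.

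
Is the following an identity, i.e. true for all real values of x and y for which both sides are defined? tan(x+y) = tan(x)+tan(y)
Claim: tan(x+y) = tan(x)+tan(y).
Test a specific point where both sides are defined: x = π/3, y = π/4.
LHS = tan(x+y) ≈ -3.7321
RHS = tan(x)+tan(y) ≈ 2.7321
Since -3.7321 ≠ 2.7321, the equation fails at this point, so it cannot hold for all real values of x and y for which both sides are defined.
The correct formula is tan(x+y) = (tan(x) + tan(y))/(1 - tan(x)tan(y)).

Conclusion: No, this is NOT an identity.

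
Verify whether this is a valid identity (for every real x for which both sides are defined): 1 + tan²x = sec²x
Yes, this is an identity.

Claim: 1 + tan²x = sec²x.
Reasoning: Start from sin²x + cos²x = 1 and divide every term by cos²x (allowed wherever tan x and sec x are defined): tan²x + 1 = 1/cos²x = sec²x.
So the two sides agree for every real x for which both sides are defined.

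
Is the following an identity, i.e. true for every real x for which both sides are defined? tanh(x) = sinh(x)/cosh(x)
Claim: tanh(x) = sinh(x)/cosh(x).
Reasoning: tanh(x) is defined as sinh(x)/cosh(x) = (e^x - e^-x)/(e^x + e^-x); cosh(x) ≥ 1 is never zero, so this holds for every real x.
So the two sides agree for every real x for which both sides are defined.

Conclusion: Yes, this is an identity.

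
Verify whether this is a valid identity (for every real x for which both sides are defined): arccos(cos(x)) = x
Claim: arccos(cos(x)) = x.
Test a specific point where both sides are defined: x = -π/3.
LHS = arccos(cos(x)) ≈ 1.0472
RHS = x ≈ -1.0472
Since 1.0472 ≠ -1.0472, the equation fails at this point, so it cannot hold for every real x for which both sides are defined.
arccos only returns values in [0, π], so arccos(cos(x)) = x holds only for x in that interval, not for all real x.

Conclusion: No, this is NOT an identity.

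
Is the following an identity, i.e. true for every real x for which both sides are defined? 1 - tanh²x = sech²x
Claim: 1 - tanh²x = sech²x.
Reasoning: Divide cosh²x - sinh²x = 1 through by cosh²x (never zero): 1 - tanh²x = 1/cosh²x = sech²x.
So the two sides agree for every real x for which both sides are defined.

Conclusion: Yes, this is an identity.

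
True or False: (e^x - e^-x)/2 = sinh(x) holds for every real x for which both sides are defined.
Claim: (e^x - e^-x)/2 = sinh(x).
Reasoning: This is exactly the definition of the hyperbolic sine: sinh(x) := (e^x - e^-x)/2.
So the two sides agree for every real x for which both sides are defined.

Conclusion: True.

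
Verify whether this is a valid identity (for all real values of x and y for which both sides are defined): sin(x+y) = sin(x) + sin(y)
No, this is NOT an identity.

Claim: sin(x+y) = sin(x) + sin(y).
Test a specific point where both sides are defined: x = 2π/3, y = π/2.
LHS = sin(x+y) ≈ -0.5000
RHS = sin(x) + sin(y) ≈ 1.8660
Since -0.5000 ≠ 1.8660, the equation fails at this point, so it cannot hold for all real values of x and y for which both sides are defined.
The correct expansion is sin(x+y) = sin(x)cos(y) + cos(x)sin(y); sine is not additive.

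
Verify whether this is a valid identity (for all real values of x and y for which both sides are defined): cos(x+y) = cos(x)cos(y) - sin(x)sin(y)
Claim: cos(x+y) = cos(x)cos(y) - sin(x)sin(y).
Reasoning: By Euler's formula e^(i(x+y)) = e^(ix)·e^(iy) = (cos x + i·sin x)(cos y + i·sin y). The real part of the left side is cos(x+y); the real part of the product is cos(x)cos(y) - sin(x)sin(y) (since i·i = -1).
So the two sides agree for all real values of x and y for which both sides are defined.

Conclusion: Yes, this is an identity.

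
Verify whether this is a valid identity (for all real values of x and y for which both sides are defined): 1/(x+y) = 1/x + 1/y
Claim: 1/(x+y) = 1/x + 1/y.
Test a specific point where both sides are defined: x = 3, y = 3/2.
LHS = 1/(x+y) ≈ 0.2222
RHS = 1/x + 1/y ≈ 1.0000
Since 0.2222 ≠ 1.0000, the equation fails at this point, so it cannot hold for all real values of x and y for which both sides are defined.
1/x + 1/y = (x+y)/(xy), which is not 1/(x+y).

Conclusion: No, this is NOT an identity.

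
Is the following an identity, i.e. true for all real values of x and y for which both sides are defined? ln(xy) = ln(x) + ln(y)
Yes, this is an identity.

Claim: ln(xy) = ln(x) + ln(y).
Reasoning: Both sides are simultaneously defined only when x, y > 0. Write x = e^p, y = e^q (p = ln x, q = ln y). Then xy = e^p · e^q = e^(p+q), so ln(xy) = p + q = ln(x) + ln(y).
So the two sides agree for all real values of x and y for which both sides are defined.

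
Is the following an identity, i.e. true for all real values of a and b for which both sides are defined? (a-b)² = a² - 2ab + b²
Yes, this is an identity.

Claim: (a-b)² = a² - 2ab + b².
Reasoning: Expand: (a-b)² = (a-b)(a-b) = a·a - a·b - b·a + b·b = a² - 2ab + b².
So the two sides agree for all real values of a and b for which both sides are defined.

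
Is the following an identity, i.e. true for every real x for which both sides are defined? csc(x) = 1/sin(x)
Claim: csc(x) = 1/sin(x).
Reasoning: csc(x) is by definition the reciprocal of sin(x), wherever sin(x) ≠ 0.
So the two sides agree for every real x for which both sides are defined.

Conclusion: Yes, this is an identity.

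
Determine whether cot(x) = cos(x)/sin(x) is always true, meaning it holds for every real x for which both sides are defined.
Claim: cot(x) = cos(x)/sin(x).
Reasoning: cot(x) is defined as 1/tan(x) = 1/(sin(x)/cos(x)) = cos(x)/sin(x), wherever sin(x) ≠ 0.
So the two sides agree for every real x for which both sides are defined.

Conclusion: Yes, this is an identity.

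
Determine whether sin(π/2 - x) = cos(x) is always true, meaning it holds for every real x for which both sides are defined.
Yes, this is an identity.

Claim: sin(π/2 - x) = cos(x).
Reasoning: Use sin(u - v) = sin(u)cos(v) - cos(u)sin(v) with u = π/2, v = x: sin(π/2)cos(x) - cos(π/2)sin(x) = 1·cos(x) - 0·sin(x) = cos(x).
So the two sides agree for every real x for which both sides are defined.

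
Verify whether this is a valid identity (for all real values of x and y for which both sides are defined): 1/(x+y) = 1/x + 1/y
Claim: 1/(x+y) = 1/x + 1/y.
Test a specific point where both sides are defined: x = -2, y = 1/2.
LHS = 1/(x+y) ≈ -0.6667
RHS = 1/x + 1/y ≈ 1.5000
Since -0.6667 ≠ 1.5000, the equation fails at this point, so it cannot hold for all real values of x and y for which both sides are defined.
1/x + 1/y = (x+y)/(xy), which is not 1/(x+y).

Conclusion: No, this is NOT an identity.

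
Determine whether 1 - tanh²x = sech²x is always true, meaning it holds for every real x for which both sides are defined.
Yes, this is an identity.

Claim: 1 - tanh²x = sech²x.
Reasoning: Divide cosh²x - sinh²x = 1 through by cosh²x (never zero): 1 - tanh²x = 1/cosh²x = sech²x.
So the two sides agree for every real x for which both sides are defined.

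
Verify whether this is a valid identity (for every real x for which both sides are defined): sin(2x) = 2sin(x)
Claim: sin(2x) = 2sin(x).
Test a specific point where both sides are defined: x = 3π/4.
LHS = sin(2x) ≈ -1.0000
RHS = 2sin(x) ≈ 1.4142
Since -1.0000 ≠ 1.4142, the equation fails at this point, so it cannot hold for every real x for which both sides are defined.
The correct double-angle formula is sin(2x) = 2sin(x)cos(x).

Conclusion: No, this is NOT an identity.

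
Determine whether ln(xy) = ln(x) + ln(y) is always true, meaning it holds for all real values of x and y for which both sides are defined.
Claim: ln(xy) = ln(x) + ln(y).
Reasoning: Both sides are simultaneously defined only when x, y > 0. Write x = e^p, y = e^q (p = ln x, q = ln y). Then xy = e^p · e^q = e^(p+q), so ln(xy) = p + q = ln(x) + ln(y).
So the two sides agree for all real values of x and y for which both sides are defined.

Conclusion: Yes, this is an identity.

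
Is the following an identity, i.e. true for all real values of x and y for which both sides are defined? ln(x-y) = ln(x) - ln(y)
Claim: ln(x-y) = ln(x) - ln(y).
Test a specific point where both sides are defined: x = 5, y = 4.
LHS = ln(x-y) ≈ 0.0000
RHS = ln(x) - ln(y) ≈ 0.2231
Since 0.0000 ≠ 0.2231, the equation fails at this point, so it cannot hold for all real values of x and y for which both sides are defined.
ln(x) - ln(y) = ln(x/y), not ln(x-y).

Conclusion: No, this is NOT an identity.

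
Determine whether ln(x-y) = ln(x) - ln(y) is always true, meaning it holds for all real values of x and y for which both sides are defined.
No, this is NOT an identity.

Claim: ln(x-y) = ln(x) - ln(y).
Test a specific point where both sides are defined: x = 5, y = 1/2.
LHS = ln(x-y) ≈ 1.5041
RHS = ln(x) - ln(y) ≈ 2.3026
Since 1.5041 ≠ 2.3026, the equation fails at this point, so it cannot hold for all real values of x and y for which both sides are defined.
ln(x) - ln(y) = ln(x/y), not ln(x-y).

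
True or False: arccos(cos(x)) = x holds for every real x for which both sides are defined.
False.

Claim: arccos(cos(x)) = x.
Test a specific point where both sides are defined: x = -π/2.
LHS = arccos(cos(x)) ≈ 1.5708
RHS = x ≈ -1.5708
Since 1.5708 ≠ -1.5708, the equation fails at this point, so it cannot hold for every real x for which both sides are defined.
arccos only returns values in [0, π], so arccos(cos(x)) = x holds only for x in that interval, not for all real x.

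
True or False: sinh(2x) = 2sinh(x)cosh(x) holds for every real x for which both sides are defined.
Claim: sinh(2x) = 2sinh(x)cosh(x).
Reasoning: 2sinh(x)cosh(x) = 2 · (e^x - e^-x)/2 · (e^x + e^-x)/2 = (e^(2x) - e^(-2x))/2 = sinh(2x).
So the two sides agree for every real x for which both sides are defined.

Conclusion: True.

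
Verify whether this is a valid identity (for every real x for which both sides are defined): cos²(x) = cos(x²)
No, this is NOT an identity.

Claim: cos²(x) = cos(x²).
Test a specific point where both sides are defined: x = -π/2.
LHS = cos²(x) ≈ 0.0000
RHS = cos(x²) ≈ -0.7812
Since 0.0000 ≠ -0.7812, the equation fails at this point, so it cannot hold for every real x for which both sides are defined.
cos²(x) means (cos x)², squaring the output; cos(x²) squares the input. These are different functions.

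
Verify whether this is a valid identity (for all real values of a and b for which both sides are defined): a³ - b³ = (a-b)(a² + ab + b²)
Claim: a³ - b³ = (a-b)(a² + ab + b²).
Reasoning: Expand the right side: (a-b)(a² + ab + b²) = a³ + a²b + ab² - a²b - ab² - b³ = a³ - b³ (the middle terms cancel in pairs).
So the two sides agree for all real values of a and b for which both sides are defined.

Conclusion: Yes, this is an identity.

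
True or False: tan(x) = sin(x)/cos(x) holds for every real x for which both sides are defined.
True.

Claim: tan(x) = sin(x)/cos(x).
Reasoning: For an angle x whose terminal point on the unit circle is (cos x, sin x), tan(x) is defined as the ratio (second coordinate)/(first coordinate) = sin(x)/cos(x), wherever cos(x) ≠ 0.
So the two sides agree for every real x for which both sides are defined.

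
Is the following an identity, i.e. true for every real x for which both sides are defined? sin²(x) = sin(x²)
No, this is NOT an identity.

Claim: sin²(x) = sin(x²).
Test a specific point where both sides are defined: x = π/4.
LHS = sin²(x) ≈ 0.5000
RHS = sin(x²) ≈ 0.5785
Since 0.5000 ≠ 0.5785, the equation fails at this point, so it cannot hold for every real x for which both sides are defined.
sin²(x) means (sin x)², squaring the output; sin(x²) squares the input. These are different functions.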